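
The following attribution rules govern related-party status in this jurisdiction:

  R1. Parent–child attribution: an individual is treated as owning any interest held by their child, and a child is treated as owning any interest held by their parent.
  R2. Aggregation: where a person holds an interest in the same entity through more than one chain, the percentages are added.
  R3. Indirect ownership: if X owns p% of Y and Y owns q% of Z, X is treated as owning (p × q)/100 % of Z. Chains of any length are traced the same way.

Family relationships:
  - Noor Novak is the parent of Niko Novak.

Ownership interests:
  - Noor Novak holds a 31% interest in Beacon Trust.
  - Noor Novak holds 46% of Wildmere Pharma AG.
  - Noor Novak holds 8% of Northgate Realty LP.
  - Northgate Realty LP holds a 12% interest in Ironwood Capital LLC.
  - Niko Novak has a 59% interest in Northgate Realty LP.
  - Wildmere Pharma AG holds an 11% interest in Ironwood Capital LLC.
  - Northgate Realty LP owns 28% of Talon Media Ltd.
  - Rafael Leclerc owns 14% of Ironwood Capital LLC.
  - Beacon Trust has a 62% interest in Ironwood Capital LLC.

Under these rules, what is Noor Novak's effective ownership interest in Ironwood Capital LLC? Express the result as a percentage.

32.32%

By parent–child attribution (R1), Noor Novak is treated as also owning Niko Novak's interest in Northgate Realty LP, giving 8% + 59% = 67%.
Chain via Beacon Trust (R3): 31% × 62% = 19.22% of Ironwood Capital LLC.
Chain via Northgate Realty LP (R3): 67% × 12% = 8.04% of Ironwood Capital LLC.
Chain via Wildmere Pharma AG (R3): 46% × 11% = 5.06% of Ironwood Capital LLC.
Aggregating (R2): 19.22% + 8.04% + 5.06% = 32.32%.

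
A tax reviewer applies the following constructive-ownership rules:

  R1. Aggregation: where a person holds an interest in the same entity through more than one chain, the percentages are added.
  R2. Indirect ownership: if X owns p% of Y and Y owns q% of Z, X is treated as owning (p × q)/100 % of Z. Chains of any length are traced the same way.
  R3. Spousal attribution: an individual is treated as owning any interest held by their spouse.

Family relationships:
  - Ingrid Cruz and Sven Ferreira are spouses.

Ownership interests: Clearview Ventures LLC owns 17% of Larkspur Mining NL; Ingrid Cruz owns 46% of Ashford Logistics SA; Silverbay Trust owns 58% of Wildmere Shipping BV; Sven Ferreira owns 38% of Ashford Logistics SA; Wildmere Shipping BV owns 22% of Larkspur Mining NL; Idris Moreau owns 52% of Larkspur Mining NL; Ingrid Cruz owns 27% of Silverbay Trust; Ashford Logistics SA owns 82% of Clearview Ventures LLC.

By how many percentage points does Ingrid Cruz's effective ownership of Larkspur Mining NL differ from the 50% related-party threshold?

34.8452

By spousal attribution (R3), Ingrid Cruz is treated as also owning Sven Ferreira's interest in Ashford Logistics SA, giving 46% + 38% = 84%.
Chain via Ashford Logistics SA → Clearview Ventures LLC (R2): 84% × 82% × 17% = 11.7096% of Larkspur Mining NL.
Chain via Silverbay Trust → Wildmere Shipping BV (R2): 27% × 58% × 22% = 3.4452% of Larkspur Mining NL.
Aggregating (R1): 11.7096% + 3.4452% = 15.1548%.
15.1548% falls short of the 50% threshold by 34.8452 percentage points.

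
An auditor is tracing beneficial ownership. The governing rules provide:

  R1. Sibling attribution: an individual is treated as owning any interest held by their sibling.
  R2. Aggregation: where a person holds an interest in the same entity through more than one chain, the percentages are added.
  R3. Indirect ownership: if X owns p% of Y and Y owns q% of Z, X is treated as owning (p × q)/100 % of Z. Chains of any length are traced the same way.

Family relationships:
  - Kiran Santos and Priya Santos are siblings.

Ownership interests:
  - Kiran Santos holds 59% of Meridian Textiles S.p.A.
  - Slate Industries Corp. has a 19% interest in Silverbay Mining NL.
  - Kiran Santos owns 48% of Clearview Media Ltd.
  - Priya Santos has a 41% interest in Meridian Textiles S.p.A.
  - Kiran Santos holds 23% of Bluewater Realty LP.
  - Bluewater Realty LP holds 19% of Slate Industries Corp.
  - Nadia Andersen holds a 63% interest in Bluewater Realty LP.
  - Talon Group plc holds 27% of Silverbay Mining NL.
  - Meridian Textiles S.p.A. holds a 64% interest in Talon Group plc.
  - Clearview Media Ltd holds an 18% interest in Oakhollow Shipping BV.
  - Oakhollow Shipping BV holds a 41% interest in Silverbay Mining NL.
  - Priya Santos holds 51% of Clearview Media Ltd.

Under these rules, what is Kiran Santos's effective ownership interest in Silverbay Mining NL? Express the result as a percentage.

By sibling attribution (R1), Kiran Santos is treated as also owning Priya Santos's interest in Meridian Textiles S.p.A, giving 59% + 41% = 100%.
By sibling attribution (R1), Kiran Santos is treated as also owning Priya Santos's interest in Clearview Media Ltd, giving 48% + 51% = 99%.
Chain via Meridian Textiles S.p.A. → Talon Group plc (R3): 100% × 64% × 27% = 17.28% of Silverbay Mining NL.
Chain via Clearview Media Ltd → Oakhollow Shipping BV (R3): 99% × 18% × 41% = 7.3062% of Silverbay Mining NL.
Chain via Bluewater Realty LP → Slate Industries Corp. (R3): 23% × 19% × 19% = 0.8303% of Silverbay Mining NL.
Aggregating (R2): 17.28% + 7.3062% + 0.8303% = 25.4165%.

25.4165%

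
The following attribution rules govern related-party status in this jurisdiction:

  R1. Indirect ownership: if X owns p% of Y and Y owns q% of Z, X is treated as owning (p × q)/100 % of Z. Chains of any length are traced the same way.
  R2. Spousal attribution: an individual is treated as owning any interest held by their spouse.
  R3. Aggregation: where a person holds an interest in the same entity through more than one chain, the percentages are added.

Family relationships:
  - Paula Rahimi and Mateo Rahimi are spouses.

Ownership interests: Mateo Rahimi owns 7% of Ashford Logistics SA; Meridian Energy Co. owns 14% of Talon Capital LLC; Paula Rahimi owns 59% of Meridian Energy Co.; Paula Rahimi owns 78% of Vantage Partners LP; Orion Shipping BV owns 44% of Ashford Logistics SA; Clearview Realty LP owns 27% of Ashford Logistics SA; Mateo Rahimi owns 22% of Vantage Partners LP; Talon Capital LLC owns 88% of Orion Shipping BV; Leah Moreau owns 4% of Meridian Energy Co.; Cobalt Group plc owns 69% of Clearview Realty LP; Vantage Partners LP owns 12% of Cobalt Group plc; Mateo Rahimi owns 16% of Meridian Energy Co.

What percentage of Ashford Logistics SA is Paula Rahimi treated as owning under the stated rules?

13.3012%

By spousal attribution (R2), Paula Rahimi is treated as also owning Mateo Rahimi's interest in Vantage Partners LP, giving 78% + 22% = 100%.
By spousal attribution (R2), Paula Rahimi is treated as also owning Mateo Rahimi's interest in Meridian Energy Co, giving 59% + 16% = 75%.
By spousal attribution (R2), Paula Rahimi is treated as owning Mateo Rahimi's 7% interest in Ashford Logistics SA.
Chain via Vantage Partners LP → Cobalt Group plc → Clearview Realty LP (R1): 100% × 12% × 69% × 27% = 2.2356% of Ashford Logistics SA.
Chain via Meridian Energy Co. → Talon Capital LLC → Orion Shipping BV (R1): 75% × 14% × 88% × 44% = 4.0656% of Ashford Logistics SA.
Direct interest in Ashford Logistics SA: 7%.
Aggregating (R3): 2.2356% + 4.0656% + 7% = 13.3012%.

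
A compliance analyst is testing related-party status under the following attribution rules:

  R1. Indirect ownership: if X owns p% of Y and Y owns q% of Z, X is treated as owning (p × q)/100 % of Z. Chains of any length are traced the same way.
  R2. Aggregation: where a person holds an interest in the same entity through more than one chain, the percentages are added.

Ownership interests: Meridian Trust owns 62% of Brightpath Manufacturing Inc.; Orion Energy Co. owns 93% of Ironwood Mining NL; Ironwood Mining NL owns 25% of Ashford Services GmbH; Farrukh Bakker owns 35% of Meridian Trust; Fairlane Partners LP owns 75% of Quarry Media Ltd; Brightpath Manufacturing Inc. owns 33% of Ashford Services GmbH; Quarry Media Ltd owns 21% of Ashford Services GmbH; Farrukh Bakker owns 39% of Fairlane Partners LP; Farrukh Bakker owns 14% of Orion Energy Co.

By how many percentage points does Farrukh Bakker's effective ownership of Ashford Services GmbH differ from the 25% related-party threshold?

Chain via Orion Energy Co. → Ironwood Mining NL (R1): 14% × 93% × 25% = 3.255% of Ashford Services GmbH.
Chain via Fairlane Partners LP → Quarry Media Ltd (R1): 39% × 75% × 21% = 6.1425% of Ashford Services GmbH.
Chain via Meridian Trust → Brightpath Manufacturing Inc. (R1): 35% × 62% × 33% = 7.161% of Ashford Services GmbH.
Aggregating (R2): 3.255% + 6.1425% + 7.161% = 16.5585%.
16.5585% falls short of the 25% threshold by 8.4415 percentage points.

8.4415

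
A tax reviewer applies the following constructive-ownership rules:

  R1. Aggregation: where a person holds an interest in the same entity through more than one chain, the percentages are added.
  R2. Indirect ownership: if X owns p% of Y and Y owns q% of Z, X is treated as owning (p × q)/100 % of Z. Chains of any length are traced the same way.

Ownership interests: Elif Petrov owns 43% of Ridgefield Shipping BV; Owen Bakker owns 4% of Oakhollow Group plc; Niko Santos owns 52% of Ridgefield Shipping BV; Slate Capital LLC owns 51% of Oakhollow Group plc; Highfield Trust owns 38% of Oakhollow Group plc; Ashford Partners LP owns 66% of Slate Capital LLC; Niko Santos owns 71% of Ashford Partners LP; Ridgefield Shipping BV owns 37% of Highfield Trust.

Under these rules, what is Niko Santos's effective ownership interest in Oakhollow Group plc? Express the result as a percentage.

Chain via Ashford Partners LP → Slate Capital LLC (R2): 71% × 66% × 51% = 23.8986% of Oakhollow Group plc.
Chain via Ridgefield Shipping BV → Highfield Trust (R2): 52% × 37% × 38% = 7.3112% of Oakhollow Group plc.
Aggregating (R1): 23.8986% + 7.3112% = 31.2098%.

31.2098%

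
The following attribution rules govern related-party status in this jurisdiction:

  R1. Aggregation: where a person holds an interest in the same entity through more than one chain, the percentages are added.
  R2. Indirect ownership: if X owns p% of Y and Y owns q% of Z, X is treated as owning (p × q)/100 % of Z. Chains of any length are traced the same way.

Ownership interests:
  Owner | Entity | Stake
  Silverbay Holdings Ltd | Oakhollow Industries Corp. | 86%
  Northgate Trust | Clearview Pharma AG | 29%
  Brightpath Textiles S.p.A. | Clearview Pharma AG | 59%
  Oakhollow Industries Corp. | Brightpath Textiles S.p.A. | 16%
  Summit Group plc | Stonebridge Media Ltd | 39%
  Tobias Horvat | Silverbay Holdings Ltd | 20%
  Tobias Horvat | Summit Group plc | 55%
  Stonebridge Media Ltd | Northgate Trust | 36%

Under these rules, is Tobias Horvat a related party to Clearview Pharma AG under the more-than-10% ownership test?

No

Chain via Summit Group plc → Stonebridge Media Ltd → Northgate Trust (R2): 55% × 39% × 36% × 29% = 2.23938% of Clearview Pharma AG.
Chain via Silverbay Holdings Ltd → Oakhollow Industries Corp. → Brightpath Textiles S.p.A. (R2): 20% × 86% × 16% × 59% = 1.62368% of Clearview Pharma AG.
Aggregating (R1): 2.23938% + 1.62368% = 3.86306%.
3.86306% does not exceed the 10% threshold, so Tobias is not a related party to Clearview Pharma AG.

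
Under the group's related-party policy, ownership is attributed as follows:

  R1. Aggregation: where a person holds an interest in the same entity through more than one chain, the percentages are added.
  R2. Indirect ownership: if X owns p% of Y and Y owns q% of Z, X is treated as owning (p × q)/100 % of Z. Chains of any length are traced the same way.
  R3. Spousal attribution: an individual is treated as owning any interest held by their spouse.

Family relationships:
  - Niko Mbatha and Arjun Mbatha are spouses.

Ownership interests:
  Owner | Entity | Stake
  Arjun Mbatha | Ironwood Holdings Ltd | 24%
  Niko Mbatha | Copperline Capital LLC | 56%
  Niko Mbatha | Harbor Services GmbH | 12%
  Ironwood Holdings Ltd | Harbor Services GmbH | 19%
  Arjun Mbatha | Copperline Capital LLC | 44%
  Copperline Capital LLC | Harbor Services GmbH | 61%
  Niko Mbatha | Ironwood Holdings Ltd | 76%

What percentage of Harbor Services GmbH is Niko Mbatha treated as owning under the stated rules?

92%

By spousal attribution (R3), Niko Mbatha is treated as also owning Arjun Mbatha's interest in Ironwood Holdings Ltd, giving 76% + 24% = 100%.
By spousal attribution (R3), Niko Mbatha is treated as also owning Arjun Mbatha's interest in Copperline Capital LLC, giving 56% + 44% = 100%.
Chain via Ironwood Holdings Ltd (R2): 100% × 19% = 19% of Harbor Services GmbH.
Chain via Copperline Capital LLC (R2): 100% × 61% = 61% of Harbor Services GmbH.
Direct interest in Harbor Services GmbH: 12%.
Aggregating (R1): 19% + 61% + 12% = 92%.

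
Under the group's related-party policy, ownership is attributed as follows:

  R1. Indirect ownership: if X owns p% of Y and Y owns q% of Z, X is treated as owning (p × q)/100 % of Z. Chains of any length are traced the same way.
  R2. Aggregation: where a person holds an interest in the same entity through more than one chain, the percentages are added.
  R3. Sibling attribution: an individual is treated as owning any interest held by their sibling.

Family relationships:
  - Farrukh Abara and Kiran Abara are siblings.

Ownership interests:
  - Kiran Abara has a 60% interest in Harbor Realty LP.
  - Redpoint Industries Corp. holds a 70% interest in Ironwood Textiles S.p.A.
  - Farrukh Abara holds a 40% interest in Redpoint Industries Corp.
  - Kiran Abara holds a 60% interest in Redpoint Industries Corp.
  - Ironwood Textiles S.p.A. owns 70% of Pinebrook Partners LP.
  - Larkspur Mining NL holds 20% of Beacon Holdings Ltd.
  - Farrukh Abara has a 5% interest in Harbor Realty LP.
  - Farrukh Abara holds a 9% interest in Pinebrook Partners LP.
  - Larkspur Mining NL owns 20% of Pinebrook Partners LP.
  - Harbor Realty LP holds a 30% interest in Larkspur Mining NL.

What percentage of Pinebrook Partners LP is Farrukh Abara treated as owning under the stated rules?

By sibling attribution (R3), Farrukh Abara is treated as also owning Kiran Abara's interest in Redpoint Industries Corp, giving 40% + 60% = 100%.
By sibling attribution (R3), Farrukh Abara is treated as also owning Kiran Abara's interest in Harbor Realty LP, giving 5% + 60% = 65%.
Chain via Redpoint Industries Corp. → Ironwood Textiles S.p.A. (R1): 100% × 70% × 70% = 49% of Pinebrook Partners LP.
Chain via Harbor Realty LP → Larkspur Mining NL (R1): 65% × 30% × 20% = 3.9% of Pinebrook Partners LP.
Direct interest in Pinebrook Partners LP: 9%.
Aggregating (R2): 49% + 3.9% + 9% = 61.9%.

61.9%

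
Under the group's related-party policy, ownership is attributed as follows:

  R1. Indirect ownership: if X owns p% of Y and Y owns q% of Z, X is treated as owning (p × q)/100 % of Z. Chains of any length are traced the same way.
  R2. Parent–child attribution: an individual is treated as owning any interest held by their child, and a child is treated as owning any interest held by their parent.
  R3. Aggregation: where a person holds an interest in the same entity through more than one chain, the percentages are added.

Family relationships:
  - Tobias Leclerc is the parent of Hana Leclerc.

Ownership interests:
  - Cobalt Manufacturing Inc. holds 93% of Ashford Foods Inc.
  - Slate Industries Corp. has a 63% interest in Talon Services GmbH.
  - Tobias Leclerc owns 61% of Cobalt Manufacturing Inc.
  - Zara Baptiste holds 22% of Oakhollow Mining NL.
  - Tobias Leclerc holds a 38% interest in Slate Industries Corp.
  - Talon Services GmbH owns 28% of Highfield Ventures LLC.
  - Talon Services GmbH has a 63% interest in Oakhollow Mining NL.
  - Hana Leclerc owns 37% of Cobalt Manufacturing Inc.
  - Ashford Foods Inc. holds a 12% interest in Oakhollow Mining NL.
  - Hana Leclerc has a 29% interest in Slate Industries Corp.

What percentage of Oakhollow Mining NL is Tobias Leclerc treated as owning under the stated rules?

By parent–child attribution (R2), Tobias Leclerc is treated as also owning Hana Leclerc's interest in Slate Industries Corp, giving 38% + 29% = 67%.
By parent–child attribution (R2), Tobias Leclerc is treated as also owning Hana Leclerc's interest in Cobalt Manufacturing Inc, giving 61% + 37% = 98%.
Chain via Slate Industries Corp. → Talon Services GmbH (R1): 67% × 63% × 63% = 26.5923% of Oakhollow Mining NL.
Chain via Cobalt Manufacturing Inc. → Ashford Foods Inc. (R1): 98% × 93% × 12% = 10.9368% of Oakhollow Mining NL.
Aggregating (R3): 26.5923% + 10.9368% = 37.5291%.

37.5291%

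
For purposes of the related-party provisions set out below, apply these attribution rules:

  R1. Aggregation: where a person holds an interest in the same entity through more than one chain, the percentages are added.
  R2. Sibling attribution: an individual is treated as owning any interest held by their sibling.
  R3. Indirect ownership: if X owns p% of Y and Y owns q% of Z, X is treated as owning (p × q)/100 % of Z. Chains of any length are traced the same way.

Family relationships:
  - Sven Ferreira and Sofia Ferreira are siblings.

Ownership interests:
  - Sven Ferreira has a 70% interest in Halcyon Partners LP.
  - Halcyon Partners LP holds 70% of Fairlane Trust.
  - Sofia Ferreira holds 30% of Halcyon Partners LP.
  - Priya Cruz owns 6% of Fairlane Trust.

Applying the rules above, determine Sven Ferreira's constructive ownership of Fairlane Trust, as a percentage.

By sibling attribution (R2), Sven Ferreira is treated as also owning Sofia Ferreira's interest in Halcyon Partners LP, giving 70% + 30% = 100%.
Chain via Halcyon Partners LP (R3): 100% × 70% = 70% of Fairlane Trust.

70%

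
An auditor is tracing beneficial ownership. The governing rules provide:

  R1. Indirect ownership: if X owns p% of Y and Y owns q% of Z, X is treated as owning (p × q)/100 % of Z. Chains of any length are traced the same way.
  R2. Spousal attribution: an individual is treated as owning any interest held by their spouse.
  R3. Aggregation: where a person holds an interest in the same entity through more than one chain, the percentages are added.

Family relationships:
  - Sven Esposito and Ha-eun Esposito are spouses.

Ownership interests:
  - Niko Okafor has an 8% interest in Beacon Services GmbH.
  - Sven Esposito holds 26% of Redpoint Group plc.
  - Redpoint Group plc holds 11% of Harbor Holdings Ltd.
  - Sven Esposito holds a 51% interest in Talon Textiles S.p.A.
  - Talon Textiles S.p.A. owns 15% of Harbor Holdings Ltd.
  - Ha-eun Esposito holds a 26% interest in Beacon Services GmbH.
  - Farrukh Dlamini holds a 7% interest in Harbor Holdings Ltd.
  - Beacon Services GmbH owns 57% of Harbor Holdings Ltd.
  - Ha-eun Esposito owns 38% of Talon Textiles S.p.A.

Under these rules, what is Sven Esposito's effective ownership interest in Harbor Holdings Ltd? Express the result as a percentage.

31.03%

By spousal attribution (R2), Sven Esposito is treated as also owning Ha-eun Esposito's interest in Talon Textiles S.p.A, giving 51% + 38% = 89%.
By spousal attribution (R2), Sven Esposito is treated as owning Ha-eun Esposito's 26% interest in Beacon Services GmbH.
Chain via Talon Textiles S.p.A. (R1): 89% × 15% = 13.35% of Harbor Holdings Ltd.
Chain via Redpoint Group plc (R1): 26% × 11% = 2.86% of Harbor Holdings Ltd.
Chain via Beacon Services GmbH (R1): 26% × 57% = 14.82% of Harbor Holdings Ltd.
Aggregating (R3): 13.35% + 2.86% + 14.82% = 31.03%.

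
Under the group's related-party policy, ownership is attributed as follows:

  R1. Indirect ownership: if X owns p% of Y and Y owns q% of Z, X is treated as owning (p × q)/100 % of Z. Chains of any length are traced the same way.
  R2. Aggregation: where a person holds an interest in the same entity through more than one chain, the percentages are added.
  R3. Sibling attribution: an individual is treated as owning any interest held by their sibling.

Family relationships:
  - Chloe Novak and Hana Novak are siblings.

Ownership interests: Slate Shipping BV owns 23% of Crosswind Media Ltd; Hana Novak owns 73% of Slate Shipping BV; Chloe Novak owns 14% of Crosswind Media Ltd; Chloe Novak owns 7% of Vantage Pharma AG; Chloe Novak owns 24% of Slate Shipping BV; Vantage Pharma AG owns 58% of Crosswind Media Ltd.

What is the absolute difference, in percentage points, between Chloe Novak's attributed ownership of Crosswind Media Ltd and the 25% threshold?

By sibling attribution (R3), Chloe Novak is treated as also owning Hana Novak's interest in Slate Shipping BV, giving 24% + 73% = 97%.
Chain via Vantage Pharma AG (R1): 7% × 58% = 4.06% of Crosswind Media Ltd.
Chain via Slate Shipping BV (R1): 97% × 23% = 22.31% of Crosswind Media Ltd.
Direct interest in Crosswind Media Ltd: 14%.
Aggregating (R2): 4.06% + 22.31% + 14% = 40.37%.
40.37% exceeds the 25% threshold by 15.37 percentage points.

15.37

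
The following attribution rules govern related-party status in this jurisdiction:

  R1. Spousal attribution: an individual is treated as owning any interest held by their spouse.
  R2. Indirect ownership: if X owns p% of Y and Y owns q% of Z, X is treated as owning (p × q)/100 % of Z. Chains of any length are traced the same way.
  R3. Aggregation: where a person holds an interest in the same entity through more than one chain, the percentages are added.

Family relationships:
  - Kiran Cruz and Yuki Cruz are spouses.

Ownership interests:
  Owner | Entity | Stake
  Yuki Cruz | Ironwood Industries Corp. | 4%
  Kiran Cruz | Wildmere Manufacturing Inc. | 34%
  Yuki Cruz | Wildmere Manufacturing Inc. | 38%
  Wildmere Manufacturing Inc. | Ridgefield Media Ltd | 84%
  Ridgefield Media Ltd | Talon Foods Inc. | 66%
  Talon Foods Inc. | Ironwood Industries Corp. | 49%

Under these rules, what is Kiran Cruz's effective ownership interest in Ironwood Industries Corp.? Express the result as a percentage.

By spousal attribution (R1), Kiran Cruz is treated as also owning Yuki Cruz's interest in Wildmere Manufacturing Inc, giving 34% + 38% = 72%.
By spousal attribution (R1), Kiran Cruz is treated as owning Yuki Cruz's 4% interest in Ironwood Industries Corp.
Chain via Wildmere Manufacturing Inc. → Ridgefield Media Ltd → Talon Foods Inc. (R2): 72% × 84% × 66% × 49% = 19.559232% of Ironwood Industries Corp.
Direct interest in Ironwood Industries Corp: 4%.
Aggregating (R3): 19.559232% + 4% = 23.559232%.

23.559232%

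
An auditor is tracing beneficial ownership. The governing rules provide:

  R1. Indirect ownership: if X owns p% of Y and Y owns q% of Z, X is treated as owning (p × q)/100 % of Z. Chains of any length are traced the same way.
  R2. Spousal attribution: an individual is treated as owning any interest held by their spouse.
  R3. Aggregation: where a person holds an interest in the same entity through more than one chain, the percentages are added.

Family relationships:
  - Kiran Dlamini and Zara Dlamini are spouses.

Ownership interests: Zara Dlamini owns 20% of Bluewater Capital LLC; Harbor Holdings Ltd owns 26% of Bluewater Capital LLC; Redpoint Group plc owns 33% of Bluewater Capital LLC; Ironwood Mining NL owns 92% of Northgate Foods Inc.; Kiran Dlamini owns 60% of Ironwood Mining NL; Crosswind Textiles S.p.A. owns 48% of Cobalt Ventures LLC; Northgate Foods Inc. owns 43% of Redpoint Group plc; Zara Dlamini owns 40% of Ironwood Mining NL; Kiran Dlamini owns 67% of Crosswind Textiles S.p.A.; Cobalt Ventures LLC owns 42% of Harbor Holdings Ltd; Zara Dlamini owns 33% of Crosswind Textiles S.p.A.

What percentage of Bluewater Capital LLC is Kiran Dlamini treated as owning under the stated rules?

By spousal attribution (R2), Kiran Dlamini is treated as also owning Zara Dlamini's interest in Ironwood Mining NL, giving 60% + 40% = 100%.
By spousal attribution (R2), Kiran Dlamini is treated as also owning Zara Dlamini's interest in Crosswind Textiles S.p.A, giving 67% + 33% = 100%.
By spousal attribution (R2), Kiran Dlamini is treated as owning Zara Dlamini's 20% interest in Bluewater Capital LLC.
Chain via Ironwood Mining NL → Northgate Foods Inc. → Redpoint Group plc (R1): 100% × 92% × 43% × 33% = 13.0548% of Bluewater Capital LLC.
Chain via Crosswind Textiles S.p.A. → Cobalt Ventures LLC → Harbor Holdings Ltd (R1): 100% × 48% × 42% × 26% = 5.2416% of Bluewater Capital LLC.
Direct interest in Bluewater Capital LLC: 20%.
Aggregating (R3): 13.0548% + 5.2416% + 20% = 38.2964%.

38.2964%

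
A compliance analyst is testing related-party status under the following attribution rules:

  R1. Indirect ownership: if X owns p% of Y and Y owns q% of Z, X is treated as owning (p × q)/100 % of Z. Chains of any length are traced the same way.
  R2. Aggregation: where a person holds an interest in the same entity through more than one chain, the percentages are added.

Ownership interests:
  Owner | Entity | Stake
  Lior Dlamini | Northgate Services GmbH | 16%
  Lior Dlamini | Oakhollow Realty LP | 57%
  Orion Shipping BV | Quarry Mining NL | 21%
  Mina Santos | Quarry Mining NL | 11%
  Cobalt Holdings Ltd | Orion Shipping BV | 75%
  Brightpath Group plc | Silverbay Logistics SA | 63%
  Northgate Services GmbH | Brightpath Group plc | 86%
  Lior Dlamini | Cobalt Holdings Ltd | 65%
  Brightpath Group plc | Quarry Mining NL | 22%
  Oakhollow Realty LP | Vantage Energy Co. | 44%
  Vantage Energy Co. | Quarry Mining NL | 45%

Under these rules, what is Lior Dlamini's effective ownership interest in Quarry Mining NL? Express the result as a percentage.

24.5507%

Chain via Cobalt Holdings Ltd → Orion Shipping BV (R1): 65% × 75% × 21% = 10.2375% of Quarry Mining NL.
Chain via Oakhollow Realty LP → Vantage Energy Co. (R1): 57% × 44% × 45% = 11.286% of Quarry Mining NL.
Chain via Northgate Services GmbH → Brightpath Group plc (R1): 16% × 86% × 22% = 3.0272% of Quarry Mining NL.
Aggregating (R2): 10.2375% + 11.286% + 3.0272% = 24.5507%.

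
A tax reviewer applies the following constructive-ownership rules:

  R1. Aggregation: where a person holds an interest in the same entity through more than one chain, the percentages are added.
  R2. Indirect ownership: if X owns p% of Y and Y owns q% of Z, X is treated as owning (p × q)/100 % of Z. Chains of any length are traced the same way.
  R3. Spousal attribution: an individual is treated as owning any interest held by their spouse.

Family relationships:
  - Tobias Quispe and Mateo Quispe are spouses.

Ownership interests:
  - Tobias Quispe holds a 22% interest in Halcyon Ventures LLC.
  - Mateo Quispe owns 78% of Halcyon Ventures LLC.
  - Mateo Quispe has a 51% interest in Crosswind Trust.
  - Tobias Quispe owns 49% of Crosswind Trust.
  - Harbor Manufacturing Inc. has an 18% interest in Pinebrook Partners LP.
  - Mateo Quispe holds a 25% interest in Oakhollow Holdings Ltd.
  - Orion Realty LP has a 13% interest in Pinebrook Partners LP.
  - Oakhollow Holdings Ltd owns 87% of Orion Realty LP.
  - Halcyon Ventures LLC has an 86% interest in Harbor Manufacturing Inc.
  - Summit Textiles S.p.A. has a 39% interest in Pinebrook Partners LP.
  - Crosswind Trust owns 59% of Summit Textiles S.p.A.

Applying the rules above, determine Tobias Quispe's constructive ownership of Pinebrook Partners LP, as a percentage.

By spousal attribution (R3), Tobias Quispe is treated as also owning Mateo Quispe's interest in Halcyon Ventures LLC, giving 22% + 78% = 100%.
By spousal attribution (R3), Tobias Quispe is treated as also owning Mateo Quispe's interest in Crosswind Trust, giving 49% + 51% = 100%.
By spousal attribution (R3), Tobias Quispe is treated as owning Mateo Quispe's 25% interest in Oakhollow Holdings Ltd.
Chain via Halcyon Ventures LLC → Harbor Manufacturing Inc. (R2): 100% × 86% × 18% = 15.48% of Pinebrook Partners LP.
Chain via Crosswind Trust → Summit Textiles S.p.A. (R2): 100% × 59% × 39% = 23.01% of Pinebrook Partners LP.
Chain via Oakhollow Holdings Ltd → Orion Realty LP (R2): 25% × 87% × 13% = 2.8275% of Pinebrook Partners LP.
Aggregating (R1): 15.48% + 23.01% + 2.8275% = 41.3175%.

41.3175%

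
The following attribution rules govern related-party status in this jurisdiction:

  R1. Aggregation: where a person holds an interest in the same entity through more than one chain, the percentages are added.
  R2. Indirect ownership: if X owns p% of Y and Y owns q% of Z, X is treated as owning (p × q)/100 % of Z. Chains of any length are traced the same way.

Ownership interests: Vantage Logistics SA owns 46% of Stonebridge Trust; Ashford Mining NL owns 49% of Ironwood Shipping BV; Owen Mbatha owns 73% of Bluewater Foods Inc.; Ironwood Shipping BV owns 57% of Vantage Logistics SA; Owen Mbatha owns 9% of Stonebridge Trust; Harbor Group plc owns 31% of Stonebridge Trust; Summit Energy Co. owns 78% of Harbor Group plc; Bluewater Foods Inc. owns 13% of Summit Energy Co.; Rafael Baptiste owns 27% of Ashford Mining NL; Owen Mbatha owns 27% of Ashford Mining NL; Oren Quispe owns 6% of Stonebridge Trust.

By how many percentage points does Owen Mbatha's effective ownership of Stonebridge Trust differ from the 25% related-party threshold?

Chain via Ashford Mining NL → Ironwood Shipping BV → Vantage Logistics SA (R2): 27% × 49% × 57% × 46% = 3.468906% of Stonebridge Trust.
Chain via Bluewater Foods Inc. → Summit Energy Co. → Harbor Group plc (R2): 73% × 13% × 78% × 31% = 2.294682% of Stonebridge Trust.
Direct interest in Stonebridge Trust: 9%.
Aggregating (R1): 3.468906% + 2.294682% + 9% = 14.763588%.
14.763588% falls short of the 25% threshold by 10.236412 percentage points.

10.236412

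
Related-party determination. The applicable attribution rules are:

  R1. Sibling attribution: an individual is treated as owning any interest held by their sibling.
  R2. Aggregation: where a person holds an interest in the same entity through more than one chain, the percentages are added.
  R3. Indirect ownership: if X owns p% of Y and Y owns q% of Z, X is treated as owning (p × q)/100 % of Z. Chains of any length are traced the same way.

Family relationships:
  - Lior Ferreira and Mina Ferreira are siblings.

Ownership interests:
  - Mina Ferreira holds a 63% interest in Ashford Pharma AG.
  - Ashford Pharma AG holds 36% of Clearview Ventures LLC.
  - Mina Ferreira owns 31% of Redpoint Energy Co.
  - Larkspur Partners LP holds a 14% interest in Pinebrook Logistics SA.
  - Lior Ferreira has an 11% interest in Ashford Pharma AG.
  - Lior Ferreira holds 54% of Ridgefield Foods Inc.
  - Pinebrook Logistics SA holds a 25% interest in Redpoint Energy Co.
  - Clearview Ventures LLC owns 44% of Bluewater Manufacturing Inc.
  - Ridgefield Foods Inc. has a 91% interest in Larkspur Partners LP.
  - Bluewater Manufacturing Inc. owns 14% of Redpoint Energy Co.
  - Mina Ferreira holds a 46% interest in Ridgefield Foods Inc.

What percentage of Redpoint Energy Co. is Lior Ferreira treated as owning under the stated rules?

35.826024%

By sibling attribution (R1), Lior Ferreira is treated as also owning Mina Ferreira's interest in Ashford Pharma AG, giving 11% + 63% = 74%.
By sibling attribution (R1), Lior Ferreira is treated as also owning Mina Ferreira's interest in Ridgefield Foods Inc, giving 54% + 46% = 100%.
By sibling attribution (R1), Lior Ferreira is treated as owning Mina Ferreira's 31% interest in Redpoint Energy Co.
Chain via Ashford Pharma AG → Clearview Ventures LLC → Bluewater Manufacturing Inc. (R3): 74% × 36% × 44% × 14% = 1.641024% of Redpoint Energy Co.
Chain via Ridgefield Foods Inc. → Larkspur Partners LP → Pinebrook Logistics SA (R3): 100% × 91% × 14% × 25% = 3.185% of Redpoint Energy Co.
Direct interest in Redpoint Energy Co: 31%.
Aggregating (R2): 1.641024% + 3.185% + 31% = 35.826024%.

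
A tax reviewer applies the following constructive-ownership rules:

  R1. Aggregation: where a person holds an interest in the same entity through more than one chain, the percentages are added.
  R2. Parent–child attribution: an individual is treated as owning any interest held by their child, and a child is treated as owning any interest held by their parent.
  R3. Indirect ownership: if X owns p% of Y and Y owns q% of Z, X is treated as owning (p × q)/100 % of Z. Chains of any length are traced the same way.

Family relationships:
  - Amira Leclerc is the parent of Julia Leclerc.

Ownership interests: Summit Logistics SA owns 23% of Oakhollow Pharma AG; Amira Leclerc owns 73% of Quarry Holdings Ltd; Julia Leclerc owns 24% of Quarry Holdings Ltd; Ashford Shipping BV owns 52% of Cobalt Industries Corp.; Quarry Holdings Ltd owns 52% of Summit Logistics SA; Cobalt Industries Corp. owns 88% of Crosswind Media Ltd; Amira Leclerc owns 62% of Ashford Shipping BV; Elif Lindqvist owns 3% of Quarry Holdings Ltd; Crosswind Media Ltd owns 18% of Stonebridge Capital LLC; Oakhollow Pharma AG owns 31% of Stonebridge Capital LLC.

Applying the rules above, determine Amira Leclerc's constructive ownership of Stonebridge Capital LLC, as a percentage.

By parent–child attribution (R2), Amira Leclerc is treated as also owning Julia Leclerc's interest in Quarry Holdings Ltd, giving 73% + 24% = 97%.
Chain via Quarry Holdings Ltd → Summit Logistics SA → Oakhollow Pharma AG (R3): 97% × 52% × 23% × 31% = 3.596372% of Stonebridge Capital LLC.
Chain via Ashford Shipping BV → Cobalt Industries Corp. → Crosswind Media Ltd (R3): 62% × 52% × 88% × 18% = 5.106816% of Stonebridge Capital LLC.
Aggregating (R1): 3.596372% + 5.106816% = 8.703188%.

8.703188%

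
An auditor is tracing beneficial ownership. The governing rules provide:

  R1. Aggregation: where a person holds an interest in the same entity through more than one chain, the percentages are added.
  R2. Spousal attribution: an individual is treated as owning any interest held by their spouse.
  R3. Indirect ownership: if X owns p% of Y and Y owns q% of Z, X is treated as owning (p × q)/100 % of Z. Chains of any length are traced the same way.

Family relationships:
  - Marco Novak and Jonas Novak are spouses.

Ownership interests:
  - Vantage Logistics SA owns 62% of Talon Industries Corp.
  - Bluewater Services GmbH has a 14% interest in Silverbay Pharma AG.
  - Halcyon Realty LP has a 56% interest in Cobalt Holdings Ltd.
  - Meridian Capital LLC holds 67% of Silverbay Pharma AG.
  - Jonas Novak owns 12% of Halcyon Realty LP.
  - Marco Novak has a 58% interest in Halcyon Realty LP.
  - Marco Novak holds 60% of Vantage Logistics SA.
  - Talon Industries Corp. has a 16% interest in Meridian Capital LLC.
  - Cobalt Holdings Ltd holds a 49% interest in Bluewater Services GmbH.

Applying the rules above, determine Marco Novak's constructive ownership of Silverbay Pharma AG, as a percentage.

6.67696%

By spousal attribution (R2), Marco Novak is treated as also owning Jonas Novak's interest in Halcyon Realty LP, giving 58% + 12% = 70%.
Chain via Halcyon Realty LP → Cobalt Holdings Ltd → Bluewater Services GmbH (R3): 70% × 56% × 49% × 14% = 2.68912% of Silverbay Pharma AG.
Chain via Vantage Logistics SA → Talon Industries Corp. → Meridian Capital LLC (R3): 60% × 62% × 16% × 67% = 3.98784% of Silverbay Pharma AG.
Aggregating (R1): 2.68912% + 3.98784% = 6.67696%.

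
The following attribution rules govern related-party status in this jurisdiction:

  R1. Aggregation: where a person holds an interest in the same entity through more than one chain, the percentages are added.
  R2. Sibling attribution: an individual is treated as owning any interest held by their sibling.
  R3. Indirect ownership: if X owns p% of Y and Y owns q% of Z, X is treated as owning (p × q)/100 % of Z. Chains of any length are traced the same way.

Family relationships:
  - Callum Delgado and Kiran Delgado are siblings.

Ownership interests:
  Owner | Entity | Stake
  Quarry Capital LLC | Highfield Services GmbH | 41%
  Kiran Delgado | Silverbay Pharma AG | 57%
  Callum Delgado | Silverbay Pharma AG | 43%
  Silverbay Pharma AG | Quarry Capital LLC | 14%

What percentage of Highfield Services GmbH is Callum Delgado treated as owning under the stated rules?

By sibling attribution (R2), Callum Delgado is treated as also owning Kiran Delgado's interest in Silverbay Pharma AG, giving 43% + 57% = 100%.
Chain via Silverbay Pharma AG → Quarry Capital LLC (R3): 100% × 14% × 41% = 5.74% of Highfield Services GmbH.

5.74%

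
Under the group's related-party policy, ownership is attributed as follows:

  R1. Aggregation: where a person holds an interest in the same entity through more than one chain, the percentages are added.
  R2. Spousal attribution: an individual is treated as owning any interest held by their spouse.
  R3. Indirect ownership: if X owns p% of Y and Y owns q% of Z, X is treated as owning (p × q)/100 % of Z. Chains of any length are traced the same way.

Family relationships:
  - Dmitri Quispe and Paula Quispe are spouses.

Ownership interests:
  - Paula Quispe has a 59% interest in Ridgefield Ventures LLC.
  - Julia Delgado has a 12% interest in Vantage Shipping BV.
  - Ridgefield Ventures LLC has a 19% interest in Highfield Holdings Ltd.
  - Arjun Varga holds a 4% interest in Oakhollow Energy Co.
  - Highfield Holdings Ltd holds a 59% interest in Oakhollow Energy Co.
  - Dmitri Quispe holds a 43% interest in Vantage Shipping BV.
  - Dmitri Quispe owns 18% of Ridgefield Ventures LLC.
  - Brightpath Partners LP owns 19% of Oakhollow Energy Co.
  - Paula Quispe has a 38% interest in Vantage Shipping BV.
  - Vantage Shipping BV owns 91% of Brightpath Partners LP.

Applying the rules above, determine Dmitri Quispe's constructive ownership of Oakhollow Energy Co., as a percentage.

22.6366%

By spousal attribution (R2), Dmitri Quispe is treated as also owning Paula Quispe's interest in Ridgefield Ventures LLC, giving 18% + 59% = 77%.
By spousal attribution (R2), Dmitri Quispe is treated as also owning Paula Quispe's interest in Vantage Shipping BV, giving 43% + 38% = 81%.
Chain via Ridgefield Ventures LLC → Highfield Holdings Ltd (R3): 77% × 19% × 59% = 8.6317% of Oakhollow Energy Co.
Chain via Vantage Shipping BV → Brightpath Partners LP (R3): 81% × 91% × 19% = 14.0049% of Oakhollow Energy Co.
Aggregating (R1): 8.6317% + 14.0049% = 22.6366%.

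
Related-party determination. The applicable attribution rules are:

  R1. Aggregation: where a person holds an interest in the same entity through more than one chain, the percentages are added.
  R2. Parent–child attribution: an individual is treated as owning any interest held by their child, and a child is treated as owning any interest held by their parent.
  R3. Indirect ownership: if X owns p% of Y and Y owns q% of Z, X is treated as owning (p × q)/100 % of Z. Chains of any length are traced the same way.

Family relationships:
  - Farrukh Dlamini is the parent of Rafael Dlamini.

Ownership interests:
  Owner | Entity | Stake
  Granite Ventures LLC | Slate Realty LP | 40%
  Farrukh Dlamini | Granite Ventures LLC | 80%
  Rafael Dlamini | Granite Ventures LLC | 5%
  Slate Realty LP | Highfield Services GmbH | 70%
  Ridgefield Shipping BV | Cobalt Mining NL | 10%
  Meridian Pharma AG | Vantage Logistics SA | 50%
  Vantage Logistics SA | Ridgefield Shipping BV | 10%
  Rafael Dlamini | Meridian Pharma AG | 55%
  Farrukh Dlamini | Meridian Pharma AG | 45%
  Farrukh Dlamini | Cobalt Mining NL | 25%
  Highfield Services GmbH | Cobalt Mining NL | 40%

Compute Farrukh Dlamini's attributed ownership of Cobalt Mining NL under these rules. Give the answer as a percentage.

35.02%

By parent–child attribution (R2), Farrukh Dlamini is treated as also owning Rafael Dlamini's interest in Granite Ventures LLC, giving 80% + 5% = 85%.
By parent–child attribution (R2), Farrukh Dlamini is treated as also owning Rafael Dlamini's interest in Meridian Pharma AG, giving 45% + 55% = 100%.
Chain via Granite Ventures LLC → Slate Realty LP → Highfield Services GmbH (R3): 85% × 40% × 70% × 40% = 9.52% of Cobalt Mining NL.
Chain via Meridian Pharma AG → Vantage Logistics SA → Ridgefield Shipping BV (R3): 100% × 50% × 10% × 10% = 0.5% of Cobalt Mining NL.
Direct interest in Cobalt Mining NL: 25%.
Aggregating (R1): 9.52% + 0.5% + 25% = 35.02%.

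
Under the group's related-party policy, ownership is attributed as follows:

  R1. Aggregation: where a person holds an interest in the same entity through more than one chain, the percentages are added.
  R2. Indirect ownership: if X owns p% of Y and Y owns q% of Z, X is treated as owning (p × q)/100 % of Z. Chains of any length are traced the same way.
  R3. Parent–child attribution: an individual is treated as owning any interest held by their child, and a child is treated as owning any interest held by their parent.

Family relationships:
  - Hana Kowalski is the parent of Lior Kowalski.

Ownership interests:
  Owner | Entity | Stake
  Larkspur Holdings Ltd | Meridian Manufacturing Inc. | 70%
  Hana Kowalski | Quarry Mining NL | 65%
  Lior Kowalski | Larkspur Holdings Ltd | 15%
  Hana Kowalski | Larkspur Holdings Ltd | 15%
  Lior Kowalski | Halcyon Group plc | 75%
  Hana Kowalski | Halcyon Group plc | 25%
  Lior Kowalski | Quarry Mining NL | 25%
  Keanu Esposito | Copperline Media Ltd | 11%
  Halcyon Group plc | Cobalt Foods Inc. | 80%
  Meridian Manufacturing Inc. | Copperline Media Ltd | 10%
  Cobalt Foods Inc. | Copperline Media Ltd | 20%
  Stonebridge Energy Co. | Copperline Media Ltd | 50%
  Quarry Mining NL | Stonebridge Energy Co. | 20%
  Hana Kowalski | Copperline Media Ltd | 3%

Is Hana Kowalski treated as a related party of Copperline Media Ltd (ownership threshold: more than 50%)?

By parent–child attribution (R3), Hana Kowalski is treated as also owning Lior Kowalski's interest in Halcyon Group plc, giving 25% + 75% = 100%.
By parent–child attribution (R3), Hana Kowalski is treated as also owning Lior Kowalski's interest in Larkspur Holdings Ltd, giving 15% + 15% = 30%.
By parent–child attribution (R3), Hana Kowalski is treated as also owning Lior Kowalski's interest in Quarry Mining NL, giving 65% + 25% = 90%.
Chain via Halcyon Group plc → Cobalt Foods Inc. (R2): 100% × 80% × 20% = 16% of Copperline Media Ltd.
Chain via Larkspur Holdings Ltd → Meridian Manufacturing Inc. (R2): 30% × 70% × 10% = 2.1% of Copperline Media Ltd.
Chain via Quarry Mining NL → Stonebridge Energy Co. (R2): 90% × 20% × 50% = 9% of Copperline Media Ltd.
Direct interest in Copperline Media Ltd: 3%.
Aggregating (R1): 16% + 2.1% + 9% + 3% = 30.1%.
30.1% does not exceed the 50% threshold, so Hana is not a related party to Copperline Media Ltd.

No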